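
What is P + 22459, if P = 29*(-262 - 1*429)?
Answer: 2420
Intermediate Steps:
P = -20039 (P = 29*(-262 - 429) = 29*(-691) = -20039)
P + 22459 = -20039 + 22459 = 2420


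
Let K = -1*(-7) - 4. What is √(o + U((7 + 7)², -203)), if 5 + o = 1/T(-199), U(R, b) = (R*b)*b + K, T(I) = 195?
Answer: √307126480245/195 ≈ 2842.0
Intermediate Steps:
K = 3 (K = 7 - 4 = 3)
U(R, b) = 3 + R*b² (U(R, b) = (R*b)*b + 3 = R*b² + 3 = 3 + R*b²)
o = -974/195 (o = -5 + 1/195 = -974/195 ≈ -4.9949)
√(o + U((7 + 7)², -203)) = √(-974/195 + (3 + (7 + 7)²*(-203)²)) = √(-974/195 + (3 + 14²*41209)) = √(-974/195 + (3 + 196*41209)) = √(-974/195 + (3 + 8076964)) = √(-974/195 + 8076967) = √(1575007591/195) = √307126480245/195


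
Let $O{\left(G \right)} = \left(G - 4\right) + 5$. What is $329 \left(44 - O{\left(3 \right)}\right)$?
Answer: $13160$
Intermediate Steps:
$O{\left(G \right)} = 1 + G$ ($O{\left(G \right)} = \left(-4 + G\right) + 5 = 1 + G$)
$329 \left(44 - O{\left(3 \right)}\right) = 329 \left(44 - \left(1 + 3\right)\right) = 329 \left(44 - 4\right) = 329 \cdot 40 = 13160$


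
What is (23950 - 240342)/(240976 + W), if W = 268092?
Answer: -54098/127267 ≈ -0.42507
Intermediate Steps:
(23950 - 240342)/(240976 + W) = (23950 - 240342)/(240976 + 268092) = -216392/509068 = -216392*1/509068 = -54098/127267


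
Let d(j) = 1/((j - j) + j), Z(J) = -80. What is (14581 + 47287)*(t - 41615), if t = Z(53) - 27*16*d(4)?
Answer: -2586268004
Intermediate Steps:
d(j) = 1/j (d(j) = 1/(0 + j) = 1/j)
t = -188 (t = -80 - 27*16/4 = -80 - 432/4 = -80 - 1*108 = -80 - 108 = -188)
(14581 + 47287)*(t - 41615) = (14581 + 47287)*(-188 - 41615) = 61868*(-41803) = -2586268004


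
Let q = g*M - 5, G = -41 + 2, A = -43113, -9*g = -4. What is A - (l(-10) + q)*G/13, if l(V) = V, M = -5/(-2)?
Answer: -129464/3 ≈ -43155.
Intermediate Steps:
M = 5/2 (M = -5*(-½) = 5/2 ≈ 2.5000)
g = 4/9 (g = -⅑*(-4) = 4/9 ≈ 0.44444)
G = -39
q = -35/9 (q = (4/9)*(5/2) - 5 = 10/9 - 5 = -35/9 ≈ -3.8889)
A - (l(-10) + q)*G/13 = -43113 - (-10 - 35/9)*(-39/13) = -43113 - (-125)*(-39*1/13)/9 = -43113 - (-125)*(-3)/9 = -43113 - 1*125/3 = -43113 - 125/3 = -129464/3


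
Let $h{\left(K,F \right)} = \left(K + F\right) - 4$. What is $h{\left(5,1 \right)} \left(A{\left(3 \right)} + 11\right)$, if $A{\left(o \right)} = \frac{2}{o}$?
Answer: $\frac{70}{3} \approx 23.333$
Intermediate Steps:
$h{\left(K,F \right)} = -4 + F + K$ ($h{\left(K,F \right)} = \left(F + K\right) - 4 = -4 + F + K$)
$h{\left(5,1 \right)} \left(A{\left(3 \right)} + 11\right) = \left(-4 + 1 + 5\right) \left(\frac{2}{3} + 11\right) = 2 \left(2 \cdot \frac{1}{3} + 11\right) = 2 \left(\frac{2}{3} + 11\right) = 2 \cdot \frac{35}{3} = \frac{70}{3}$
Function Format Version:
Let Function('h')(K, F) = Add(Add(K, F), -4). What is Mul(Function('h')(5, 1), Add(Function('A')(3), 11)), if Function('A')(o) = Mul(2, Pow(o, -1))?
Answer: Rational(70, 3) ≈ 23.333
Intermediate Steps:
Function('h')(K, F) = Add(-4, F, K) (Function('h')(K, F) = Add(Add(F, K), -4) = Add(-4, F, K))
Mul(Function('h')(5, 1), Add(Function('A')(3), 11)) = Mul(Add(-4, 1, 5), Add(Mul(2, Pow(3, -1)), 11)) = Mul(2, Add(Mul(2, Rational(1, 3)), 11)) = Mul(2, Add(Rational(2, 3), 11)) = Mul(2, Rational(35, 3)) = Rational(70, 3)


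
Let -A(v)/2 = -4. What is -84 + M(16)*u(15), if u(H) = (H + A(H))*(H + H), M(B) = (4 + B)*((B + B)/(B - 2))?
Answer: 220212/7 ≈ 31459.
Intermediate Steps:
A(v) = 8 (A(v) = -2*(-4) = 8)
M(B) = 2*B*(4 + B)/(-2 + B) (M(B) = (4 + B)*((2*B)/(-2 + B)) = (4 + B)*(2*B/(-2 + B)) = 2*B*(4 + B)/(-2 + B))
u(H) = 2*H*(8 + H) (u(H) = (H + 8)*(H + H) = (8 + H)*(2*H) = 2*H*(8 + H))
-84 + M(16)*u(15) = -84 + (2*16*(4 + 16)/(-2 + 16))*(2*15*(8 + 15)) = -84 + (2*16*20/14)*(2*15*23) = -84 + (2*16*(1/14)*20)*690 = -84 + (320/7)*690 = -84 + 220800/7 = 220212/7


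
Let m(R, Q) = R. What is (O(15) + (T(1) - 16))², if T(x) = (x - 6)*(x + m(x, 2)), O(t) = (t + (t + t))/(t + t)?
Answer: 2401/4 ≈ 600.25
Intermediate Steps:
O(t) = 3/2 (O(t) = (t + 2*t)/((2*t)) = (3*t)*(1/(2*t)) = 3/2)
T(x) = 2*x*(-6 + x) (T(x) = (x - 6)*(x + x) = (-6 + x)*(2*x) = 2*x*(-6 + x))
(O(15) + (T(1) - 16))² = (3/2 + (2*1*(-6 + 1) - 16))² = (3/2 + (2*1*(-5) - 16))² = (3/2 + (-10 - 16))² = (3/2 - 26)² = (-49/2)² = 2401/4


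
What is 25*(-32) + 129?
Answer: -671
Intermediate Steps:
25*(-32) + 129 = -800 + 129 = -671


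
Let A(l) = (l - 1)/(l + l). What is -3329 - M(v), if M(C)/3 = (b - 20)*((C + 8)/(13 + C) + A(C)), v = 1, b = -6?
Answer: -22952/7 ≈ -3278.9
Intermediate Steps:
A(l) = (-1 + l)/(2*l) (A(l) = (-1 + l)/((2*l)) = (-1 + l)*(1/(2*l)) = (-1 + l)/(2*l))
M(C) = -78*(8 + C)/(13 + C) - 39*(-1 + C)/C (M(C) = 3*((-6 - 20)*((C + 8)/(13 + C) + (-1 + C)/(2*C))) = 3*(-26*((8 + C)/(13 + C) + (-1 + C)/(2*C))) = 3*(-26*(8 + C)/(13 + C) - 13*(-1 + C)/C) = -78*(8 + C)/(13 + C) - 39*(-1 + C)/C)
-3329 - M(v) = -3329 - 39*(13 - 28*1 - 3*1²)/(1*(13 + 1)) = -3329 - 39*(13 - 28 - 3*1)/14 = -3329 - 39*(13 - 28 - 3)/14 = -3329 - 39*(-18)/14 = -3329 - 1*(-351/7) = -3329 + 351/7 = -22952/7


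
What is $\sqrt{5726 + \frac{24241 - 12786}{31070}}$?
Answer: $\frac{\sqrt{221116832170}}{6214} \approx 75.673$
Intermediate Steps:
$\sqrt{5726 + \frac{24241 - 12786}{31070}} = \sqrt{5726 + \left(24241 - 12786\right) \frac{1}{31070}} = \sqrt{5726 + 11455 \cdot \frac{1}{31070}} = \sqrt{5726 + \frac{2291}{6214}} = \sqrt{\frac{35583655}{6214}} = \frac{\sqrt{221116832170}}{6214}$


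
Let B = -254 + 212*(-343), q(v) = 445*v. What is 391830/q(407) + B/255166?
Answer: 234501979/124903757 ≈ 1.8775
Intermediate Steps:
B = -72970 (B = -254 - 72716 = -72970)
391830/q(407) + B/255166 = 391830/((445*407)) - 72970/255166 = 391830/181115 - 72970*1/255166 = 391830*(1/181115) - 36485/127583 = 2118/979 - 36485/127583 = 234501979/124903757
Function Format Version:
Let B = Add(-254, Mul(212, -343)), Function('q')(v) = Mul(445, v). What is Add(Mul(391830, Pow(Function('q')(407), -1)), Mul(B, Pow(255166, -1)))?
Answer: Rational(234501979, 124903757) ≈ 1.8775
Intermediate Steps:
B = -72970 (B = Add(-254, -72716) = -72970)
Add(Mul(391830, Pow(Function('q')(407), -1)), Mul(B, Pow(255166, -1))) = Add(Mul(391830, Pow(Mul(445, 407), -1)), Mul(-72970, Pow(255166, -1))) = Add(Mul(391830, Pow(181115, -1)), Mul(-72970, Rational(1, 255166))) = Add(Mul(391830, Rational(1, 181115)), Rational(-36485, 127583)) = Add(Rational(2118, 979), Rational(-36485, 127583)) = Rational(234501979, 124903757)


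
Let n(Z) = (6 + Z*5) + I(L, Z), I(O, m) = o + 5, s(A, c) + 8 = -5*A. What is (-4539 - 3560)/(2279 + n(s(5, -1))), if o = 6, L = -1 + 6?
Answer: -8099/2131 ≈ -3.8006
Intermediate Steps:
L = 5
s(A, c) = -8 - 5*A
I(O, m) = 11 (I(O, m) = 6 + 5 = 11)
n(Z) = 17 + 5*Z (n(Z) = (6 + Z*5) + 11 = (6 + 5*Z) + 11 = 17 + 5*Z)
(-4539 - 3560)/(2279 + n(s(5, -1))) = (-4539 - 3560)/(2279 + (17 + 5*(-8 - 5*5))) = -8099/(2279 + (17 + 5*(-8 - 25))) = -8099/(2279 + (17 + 5*(-33))) = -8099/(2279 + (17 - 165)) = -8099/(2279 - 148) = -8099/2131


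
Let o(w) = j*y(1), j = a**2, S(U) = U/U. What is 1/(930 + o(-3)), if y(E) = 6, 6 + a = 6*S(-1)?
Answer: 1/930 ≈ 0.0010753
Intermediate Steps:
S(U) = 1
a = 0 (a = -6 + 6*1 = -6 + 6 = 0)
j = 0 (j = 0**2 = 0)
o(w) = 0 (o(w) = 0*6 = 0)
1/(930 + o(-3)) = 1/(930 + 0) = 1/930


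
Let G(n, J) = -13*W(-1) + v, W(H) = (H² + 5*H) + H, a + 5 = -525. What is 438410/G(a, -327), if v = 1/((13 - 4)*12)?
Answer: 6764040/1003 ≈ 6743.8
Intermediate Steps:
a = -530 (a = -5 - 525 = -530)
W(H) = H² + 6*H
v = 1/108 (v = (1/12)/9 = (⅑)*(1/12) = 1/108 ≈ 0.0092593)
G(n, J) = 7021/108 (G(n, J) = -(-13)*(6 - 1) + 1/108 = -(-13)*5 + 1/108 = -13*(-5) + 1/108 = 65 + 1/108 = 7021/108)
438410/G(a, -327) = 438410/(7021/108) = 438410*(108/7021) = 6764040/1003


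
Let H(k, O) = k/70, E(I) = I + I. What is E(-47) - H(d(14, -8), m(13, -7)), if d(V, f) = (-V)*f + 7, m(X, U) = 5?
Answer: -957/10 ≈ -95.700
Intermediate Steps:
d(V, f) = 7 - V*f (d(V, f) = -V*f + 7 = 7 - V*f)
E(I) = 2*I
H(k, O) = k/70 (H(k, O) = k*(1/70) = k/70)
E(-47) - H(d(14, -8), m(13, -7)) = 2*(-47) - (7 - 1*14*(-8))/70 = -94 - (7 + 112)/70 = -94 - 119/70 = -94 - 1*17/10 = -94 - 17/10 = -957/10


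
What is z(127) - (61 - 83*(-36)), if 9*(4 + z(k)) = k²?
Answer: -11348/9 ≈ -1260.9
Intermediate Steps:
z(k) = -4 + k²/9
z(127) - (61 - 83*(-36)) = (-4 + (⅑)*127²) - (61 - 83*(-36)) = (-4 + (⅑)*16129) - (61 + 2988) = (-4 + 16129/9) - 1*3049 = 16093/9 - 3049 = -11348/9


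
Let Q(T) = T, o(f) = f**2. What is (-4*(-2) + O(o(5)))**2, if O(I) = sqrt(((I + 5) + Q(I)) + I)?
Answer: 144 + 64*sqrt(5) ≈ 287.11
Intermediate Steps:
O(I) = sqrt(5 + 3*I) (O(I) = sqrt(((I + 5) + I) + I) = sqrt(((5 + I) + I) + I) = sqrt((5 + 2*I) + I) = sqrt(5 + 3*I))
(-4*(-2) + O(o(5)))**2 = (-4*(-2) + sqrt(5 + 3*5**2))**2 = (8 + sqrt(5 + 3*25))**2 = (8 + sqrt(5 + 75))**2 = (8 + sqrt(80))**2 = (8 + 4*sqrt(5))**2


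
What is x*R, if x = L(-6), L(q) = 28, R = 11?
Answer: 308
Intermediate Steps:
x = 28
x*R = 28*11 = 308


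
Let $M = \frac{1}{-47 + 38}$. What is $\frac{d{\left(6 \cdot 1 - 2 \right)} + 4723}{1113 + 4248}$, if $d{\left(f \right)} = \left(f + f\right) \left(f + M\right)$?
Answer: $\frac{42787}{48249} \approx 0.8868$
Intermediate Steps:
$M = - \frac{1}{9}$ ($M = \frac{1}{-9} = - \frac{1}{9} \approx -0.11111$)
$d{\left(f \right)} = 2 f \left(- \frac{1}{9} + f\right)$ ($d{\left(f \right)} = \left(f + f\right) \left(f - \frac{1}{9}\right) = 2 f \left(- \frac{1}{9} + f\right)$)
$\frac{d{\left(6 \cdot 1 - 2 \right)} + 4723}{1113 + 4248} = \frac{\frac{2 \left(6 \cdot 1 - 2\right) \left(-1 + 9 \left(6 \cdot 1 - 2\right)\right)}{9} + 4723}{1113 + 4248} = \frac{\frac{2 \left(6 - 2\right) \left(-1 + 9 \left(6 - 2\right)\right)}{9} + 4723}{5361} = \left(\frac{2}{9} \cdot 4 \left(-1 + 9 \cdot 4\right) + 4723\right) \frac{1}{5361} = \left(\frac{2}{9} \cdot 4 \left(-1 + 36\right) + 4723\right) \frac{1}{5361} = \left(\frac{2}{9} \cdot 4 \cdot 35 + 4723\right) \frac{1}{5361} = \left(\frac{280}{9} + 4723\right) \frac{1}{5361} = \frac{42787}{9} \cdot \frac{1}{5361} = \frac{42787}{48249}$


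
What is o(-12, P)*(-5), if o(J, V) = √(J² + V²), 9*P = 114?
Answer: -10*√685/3 ≈ -87.242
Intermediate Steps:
P = 38/3 (P = (⅑)*114 = 38/3 ≈ 12.667)
o(-12, P)*(-5) = √((-12)² + (38/3)²)*(-5) = √(144 + 1444/9)*(-5) = √(2740/9)*(-5) = (2*√685/3)*(-5) = -10*√685/3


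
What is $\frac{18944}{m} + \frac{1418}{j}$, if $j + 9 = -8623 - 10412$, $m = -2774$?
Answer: $- \frac{91175767}{13207014} \approx -6.9036$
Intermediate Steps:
$j = -19044$ ($j = -9 - 19035 = -19044$)
$\frac{18944}{m} + \frac{1418}{j} = \frac{18944}{-2774} + \frac{1418}{-19044} = 18944 \left(- \frac{1}{2774}\right) + 1418 \left(- \frac{1}{19044}\right) = - \frac{9472}{1387} - \frac{709}{9522} = - \frac{91175767}{13207014}$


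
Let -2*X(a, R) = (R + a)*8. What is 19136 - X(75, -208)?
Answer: 18604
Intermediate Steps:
X(a, R) = -4*R - 4*a (X(a, R) = -(R + a)*8/2 = -(8*R + 8*a)/2 = -4*R - 4*a)
19136 - X(75, -208) = 19136 - (-4*(-208) - 4*75) = 19136 - (832 - 300) = 19136 - 1*532 = 19136 - 532 = 18604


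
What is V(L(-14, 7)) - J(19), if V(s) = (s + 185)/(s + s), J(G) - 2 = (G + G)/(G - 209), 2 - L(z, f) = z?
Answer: 717/160 ≈ 4.4812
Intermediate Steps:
L(z, f) = 2 - z
J(G) = 2 + 2*G/(-209 + G) (J(G) = 2 + (G + G)/(G - 209) = 2 + (2*G)/(-209 + G) = 2 + 2*G/(-209 + G))
V(s) = (185 + s)/(2*s) (V(s) = (185 + s)/((2*s)) = (185 + s)*(1/(2*s)) = (185 + s)/(2*s))
V(L(-14, 7)) - J(19) = (185 + (2 - 1*(-14)))/(2*(2 - 1*(-14))) - 2*(-209 + 2*19)/(-209 + 19) = (185 + (2 + 14))/(2*(2 + 14)) - 2*(-209 + 38)/(-190) = (½)*(185 + 16)/16 - 2*(-1)*(-171)/190 = (½)*(1/16)*201 - 1*9/5 = 201/32 - 9/5 = 717/160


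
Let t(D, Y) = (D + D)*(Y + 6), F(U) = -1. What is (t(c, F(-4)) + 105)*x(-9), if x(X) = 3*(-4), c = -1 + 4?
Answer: -1620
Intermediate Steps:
c = 3
x(X) = -12
t(D, Y) = 2*D*(6 + Y) (t(D, Y) = (2*D)*(6 + Y) = 2*D*(6 + Y))
(t(c, F(-4)) + 105)*x(-9) = (2*3*(6 - 1) + 105)*(-12) = (2*3*5 + 105)*(-12) = (30 + 105)*(-12) = 135*(-12) = -1620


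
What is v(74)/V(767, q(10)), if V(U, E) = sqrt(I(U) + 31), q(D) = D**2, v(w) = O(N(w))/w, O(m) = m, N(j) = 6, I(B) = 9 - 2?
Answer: 3*sqrt(38)/1406 ≈ 0.013153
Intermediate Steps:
I(B) = 7
v(w) = 6/w
V(U, E) = sqrt(38) (V(U, E) = sqrt(7 + 31) = sqrt(38))
v(74)/V(767, q(10)) = (6/74)/(sqrt(38)) = (6*(1/74))*(sqrt(38)/38) = 3*(sqrt(38)/38)/37 = 3*sqrt(38)/1406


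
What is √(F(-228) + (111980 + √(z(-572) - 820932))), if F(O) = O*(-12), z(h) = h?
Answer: 2*√(28679 + 4*I*√3209) ≈ 338.7 + 1.338*I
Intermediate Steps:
F(O) = -12*O
√(F(-228) + (111980 + √(z(-572) - 820932))) = √(-12*(-228) + (111980 + √(-572 - 820932))) = √(2736 + (111980 + √(-821504))) = √(2736 + (111980 + 16*I*√3209)) = √(114716 + 16*I*√3209)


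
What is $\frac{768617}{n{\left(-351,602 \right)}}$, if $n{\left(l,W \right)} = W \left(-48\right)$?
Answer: $- \frac{768617}{28896} \approx -26.599$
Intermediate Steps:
$n{\left(l,W \right)} = - 48 W$
$\frac{768617}{n{\left(-351,602 \right)}} = \frac{768617}{\left(-48\right) 602} = \frac{768617}{-28896} = 768617 \left(- \frac{1}{28896}\right) = - \frac{768617}{28896}$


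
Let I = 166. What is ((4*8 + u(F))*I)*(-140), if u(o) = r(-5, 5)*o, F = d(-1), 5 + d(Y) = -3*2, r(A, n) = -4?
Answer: -1766240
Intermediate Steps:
d(Y) = -11 (d(Y) = -5 - 3*2 = -5 - 6 = -11)
F = -11
u(o) = -4*o
((4*8 + u(F))*I)*(-140) = ((4*8 - 4*(-11))*166)*(-140) = ((32 + 44)*166)*(-140) = (76*166)*(-140) = 12616*(-140) = -1766240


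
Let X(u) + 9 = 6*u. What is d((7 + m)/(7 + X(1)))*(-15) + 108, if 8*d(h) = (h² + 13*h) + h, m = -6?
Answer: 12969/128 ≈ 101.32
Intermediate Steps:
X(u) = -9 + 6*u
d(h) = h²/8 + 7*h/4 (d(h) = ((h² + 13*h) + h)/8 = (h² + 14*h)/8 = h²/8 + 7*h/4)
d((7 + m)/(7 + X(1)))*(-15) + 108 = (((7 - 6)/(7 + (-9 + 6*1)))*(14 + (7 - 6)/(7 + (-9 + 6*1)))/8)*(-15) + 108 = ((1/(7 + (-9 + 6)))*(14 + 1/(7 + (-9 + 6)))/8)*(-15) + 108 = ((1/(7 - 3))*(14 + 1/(7 - 3))/8)*(-15) + 108 = ((1/4)*(14 + 1/4)/8)*(-15) + 108 = ((1*(¼))*(14 + 1*(¼))/8)*(-15) + 108 = ((⅛)*(¼)*(14 + ¼))*(-15) + 108 = ((⅛)*(¼)*(57/4))*(-15) + 108 = (57/128)*(-15) + 108 = -855/128 + 108 = 12969/128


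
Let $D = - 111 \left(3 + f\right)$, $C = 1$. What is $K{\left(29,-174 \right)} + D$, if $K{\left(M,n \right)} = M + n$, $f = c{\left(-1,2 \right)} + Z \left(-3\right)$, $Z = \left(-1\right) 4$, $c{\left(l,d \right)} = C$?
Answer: $-1921$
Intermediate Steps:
$c{\left(l,d \right)} = 1$
$Z = -4$
$f = 13$ ($f = 1 - -12 = 1 + 12 = 13$)
$D = -1776$ ($D = - 111 \left(3 + 13\right) = \left(-111\right) 16 = -1776$)
$K{\left(29,-174 \right)} + D = \left(29 - 174\right) - 1776 = -145 - 1776 = -1921$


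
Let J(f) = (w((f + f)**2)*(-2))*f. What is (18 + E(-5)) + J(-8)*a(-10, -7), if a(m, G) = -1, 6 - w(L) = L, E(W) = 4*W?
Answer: 3998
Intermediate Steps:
w(L) = 6 - L
J(f) = f*(-12 + 8*f**2) (J(f) = ((6 - (f + f)**2)*(-2))*f = ((6 - (2*f)**2)*(-2))*f = ((6 - 4*f**2)*(-2))*f = (-12 + 8*f**2)*f = f*(-12 + 8*f**2))
(18 + E(-5)) + J(-8)*a(-10, -7) = (18 + 4*(-5)) + (-12*(-8) + 8*(-8)**3)*(-1) = (18 - 20) + (96 + 8*(-512))*(-1) = -2 + (96 - 4096)*(-1) = -2 - 4000*(-1) = -2 + 4000 = 3998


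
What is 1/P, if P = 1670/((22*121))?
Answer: 1331/835 ≈ 1.5940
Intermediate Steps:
P = 835/1331 (P = 1670/2662 = 1670*(1/2662) = 835/1331 ≈ 0.62735)
1/P = 1/(835/1331) = 1331/835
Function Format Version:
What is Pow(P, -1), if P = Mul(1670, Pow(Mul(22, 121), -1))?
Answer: Rational(1331, 835) ≈ 1.5940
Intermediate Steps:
P = Rational(835, 1331) (P = Mul(1670, Pow(2662, -1)) = Mul(1670, Rational(1, 2662)) = Rational(835, 1331) ≈ 0.62735)
Pow(P, -1) = Pow(Rational(835, 1331), -1) = Rational(1331, 835)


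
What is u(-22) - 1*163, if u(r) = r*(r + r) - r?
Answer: 827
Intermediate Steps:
u(r) = -r + 2*r² (u(r) = r*(2*r) - r = 2*r² - r = -r + 2*r²)
u(-22) - 1*163 = -22*(-1 + 2*(-22)) - 1*163 = -22*(-1 - 44) - 163 = -22*(-45) - 163 = 990 - 163 = 827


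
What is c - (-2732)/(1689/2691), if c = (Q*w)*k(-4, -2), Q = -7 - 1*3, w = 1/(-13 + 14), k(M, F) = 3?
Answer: 2433714/563 ≈ 4322.8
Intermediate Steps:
w = 1 (w = 1/1 = 1)
Q = -10 (Q = -7 - 3 = -10)
c = -30 (c = -10*1*3 = -10*3 = -30)
c - (-2732)/(1689/2691) = -30 - (-2732)/(1689/2691) = -30 - (-2732)/(1689*(1/2691)) = -30 - (-2732)/563/897 = -30 - (-2732)*897/563 = -30 - 1*(-2450604/563) = -30 + 2450604/563 = 2433714/563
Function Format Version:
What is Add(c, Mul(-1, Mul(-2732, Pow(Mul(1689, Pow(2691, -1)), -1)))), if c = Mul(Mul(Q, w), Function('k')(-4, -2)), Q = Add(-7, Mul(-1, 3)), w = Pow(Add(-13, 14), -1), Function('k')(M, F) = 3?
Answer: Rational(2433714, 563) ≈ 4322.8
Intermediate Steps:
w = 1 (w = Pow(1, -1) = 1)
Q = -10 (Q = Add(-7, -3) = -10)
c = -30 (c = Mul(Mul(-10, 1), 3) = Mul(-10, 3) = -30)
Add(c, Mul(-1, Mul(-2732, Pow(Mul(1689, Pow(2691, -1)), -1)))) = Add(-30, Mul(-1, Mul(-2732, Pow(Mul(1689, Pow(2691, -1)), -1)))) = Add(-30, Mul(-1, Mul(-2732, Pow(Mul(1689, Rational(1, 2691)), -1)))) = Add(-30, Mul(-1, Mul(-2732, Pow(Rational(563, 897), -1)))) = Add(-30, Mul(-1, Mul(-2732, Rational(897, 563)))) = Add(-30, Mul(-1, Rational(-2450604, 563))) = Add(-30, Rational(2450604, 563)) = Rational(2433714, 563)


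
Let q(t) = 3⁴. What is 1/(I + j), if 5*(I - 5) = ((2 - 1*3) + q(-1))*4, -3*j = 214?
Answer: -3/7 ≈ -0.42857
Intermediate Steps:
j = -214/3 (j = -⅓*214 = -214/3 ≈ -71.333)
q(t) = 81
I = 69 (I = 5 + (((2 - 1*3) + 81)*4)/5 = 5 + (((2 - 3) + 81)*4)/5 = 5 + ((-1 + 81)*4)/5 = 5 + (80*4)/5 = 5 + (⅕)*320 = 5 + 64 = 69)
1/(I + j) = 1/(69 - 214/3) = 1/(-7/3) = -3/7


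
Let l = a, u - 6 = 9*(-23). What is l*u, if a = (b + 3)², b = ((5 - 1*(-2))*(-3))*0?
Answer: -1809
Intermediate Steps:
b = 0 (b = ((5 + 2)*(-3))*0 = (7*(-3))*0 = -21*0 = 0)
u = -201 (u = 6 + 9*(-23) = 6 - 207 = -201)
a = 9 (a = (0 + 3)² = 3² = 9)
l = 9
l*u = 9*(-201) = -1809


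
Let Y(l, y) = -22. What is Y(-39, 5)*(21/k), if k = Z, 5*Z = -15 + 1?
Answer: 165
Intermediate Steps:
Z = -14/5 (Z = (-15 + 1)/5 = (⅕)*(-14) = -14/5 ≈ -2.8000)
k = -14/5 ≈ -2.8000
Y(-39, 5)*(21/k) = -462/(-14/5) = -462*(-5)/14 = -22*(-15/2) = 165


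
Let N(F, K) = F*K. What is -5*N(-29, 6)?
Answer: 870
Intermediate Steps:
-5*N(-29, 6) = -(-145)*6 = -5*(-174) = 870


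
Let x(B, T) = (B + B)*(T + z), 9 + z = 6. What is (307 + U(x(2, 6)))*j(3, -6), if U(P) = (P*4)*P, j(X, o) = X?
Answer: 2649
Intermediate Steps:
z = -3 (z = -9 + 6 = -3)
x(B, T) = 2*B*(-3 + T) (x(B, T) = (B + B)*(T - 3) = (2*B)*(-3 + T) = 2*B*(-3 + T))
U(P) = 4*P**2 (U(P) = (4*P)*P = 4*P**2)
(307 + U(x(2, 6)))*j(3, -6) = (307 + 4*(2*2*(-3 + 6))**2)*3 = (307 + 4*(2*2*3)**2)*3 = (307 + 4*12**2)*3 = (307 + 4*144)*3 = (307 + 576)*3 = 883*3 = 2649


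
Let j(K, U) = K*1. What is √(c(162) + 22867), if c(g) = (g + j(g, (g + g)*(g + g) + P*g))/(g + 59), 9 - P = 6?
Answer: √1116918751/221 ≈ 151.22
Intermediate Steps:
P = 3 (P = 9 - 1*6 = 9 - 6 = 3)
j(K, U) = K
c(g) = 2*g/(59 + g) (c(g) = (g + g)/(g + 59) = (2*g)/(59 + g) = 2*g/(59 + g))
√(c(162) + 22867) = √(2*162/(59 + 162) + 22867) = √(2*162/221 + 22867) = √(2*162*(1/221) + 22867) = √(324/221 + 22867) = √(5053931/221) = √1116918751/221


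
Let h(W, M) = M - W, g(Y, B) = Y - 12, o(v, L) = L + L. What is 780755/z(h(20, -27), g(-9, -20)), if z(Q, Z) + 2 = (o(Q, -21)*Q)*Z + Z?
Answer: -780755/41477 ≈ -18.824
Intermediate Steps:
o(v, L) = 2*L
g(Y, B) = -12 + Y
z(Q, Z) = -2 + Z - 42*Q*Z (z(Q, Z) = -2 + (((2*(-21))*Q)*Z + Z) = -2 + ((-42*Q)*Z + Z) = -2 + (-42*Q*Z + Z) = -2 + (Z - 42*Q*Z) = -2 + Z - 42*Q*Z)
780755/z(h(20, -27), g(-9, -20)) = 780755/(-2 + (-12 - 9) - 42*(-27 - 1*20)*(-12 - 9)) = 780755/(-2 - 21 - 42*(-27 - 20)*(-21)) = 780755/(-2 - 21 - 42*(-47)*(-21)) = 780755/(-2 - 21 - 41454) = 780755/(-41477) = 780755*(-1/41477) = -780755/41477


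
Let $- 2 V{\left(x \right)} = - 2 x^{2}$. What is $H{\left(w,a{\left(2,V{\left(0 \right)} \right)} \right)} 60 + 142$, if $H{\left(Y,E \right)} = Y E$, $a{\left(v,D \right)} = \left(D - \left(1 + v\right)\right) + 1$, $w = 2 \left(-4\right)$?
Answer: $1102$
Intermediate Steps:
$w = -8$
$V{\left(x \right)} = x^{2}$ ($V{\left(x \right)} = - \frac{\left(-2\right) x^{2}}{2} = x^{2}$)
$a{\left(v,D \right)} = D - v$ ($a{\left(v,D \right)} = \left(-1 + D - v\right) + 1 = D - v$)
$H{\left(Y,E \right)} = E Y$
$H{\left(w,a{\left(2,V{\left(0 \right)} \right)} \right)} 60 + 142 = \left(0^{2} - 2\right) \left(-8\right) 60 + 142 = \left(0 - 2\right) \left(-8\right) 60 + 142 = \left(-2\right) \left(-8\right) 60 + 142 = 16 \cdot 60 + 142 = 960 + 142 = 1102$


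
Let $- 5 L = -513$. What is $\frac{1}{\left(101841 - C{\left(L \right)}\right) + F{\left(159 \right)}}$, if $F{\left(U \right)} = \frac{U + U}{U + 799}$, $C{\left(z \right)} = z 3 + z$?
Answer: $\frac{2395}{242927082} \approx 9.8589 \cdot 10^{-6}$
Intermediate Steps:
$L = \frac{513}{5}$ ($L = \left(- \frac{1}{5}\right) \left(-513\right) = \frac{513}{5} \approx 102.6$)
$C{\left(z \right)} = 4 z$ ($C{\left(z \right)} = 3 z + z = 4 z$)
$F{\left(U \right)} = \frac{2 U}{799 + U}$
$\frac{1}{\left(101841 - C{\left(L \right)}\right) + F{\left(159 \right)}} = \frac{1}{\left(101841 - 4 \cdot \frac{513}{5}\right) + 2 \cdot 159 \frac{1}{799 + 159}} = \frac{1}{\left(101841 - \frac{2052}{5}\right) + 2 \cdot 159 \cdot \frac{1}{958}} = \frac{1}{\frac{507153}{5} + \frac{159}{479}} = \frac{1}{\frac{242927082}{2395}} = \frac{2395}{242927082}$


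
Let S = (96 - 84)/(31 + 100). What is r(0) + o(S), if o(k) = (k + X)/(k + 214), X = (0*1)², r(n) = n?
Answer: 6/14023 ≈ 0.00042787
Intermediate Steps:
X = 0 (X = 0² = 0)
S = 12/131 ≈ 0.091603
o(k) = k/(214 + k) (o(k) = (k + 0)/(k + 214) = k/(214 + k))
r(0) + o(S) = 0 + 12/(131*(214 + 12/131)) = 0 + 12/(131*(28046/131)) = 0 + (12/131)*(131/28046) = 0 + 6/14023 = 6/14023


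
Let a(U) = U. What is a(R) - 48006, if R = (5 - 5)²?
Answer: -48006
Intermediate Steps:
R = 0 (R = 0² = 0)
a(R) - 48006 = 0 - 48006 = -48006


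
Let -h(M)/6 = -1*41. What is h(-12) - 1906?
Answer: -1660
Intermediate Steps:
h(M) = 246 (h(M) = -(-6)*41 = -6*(-41) = 246)
h(-12) - 1906 = 246 - 1906 = -1660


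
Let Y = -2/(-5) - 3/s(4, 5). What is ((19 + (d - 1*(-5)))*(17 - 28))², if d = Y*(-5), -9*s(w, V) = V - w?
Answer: 1545049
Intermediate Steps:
s(w, V) = -V/9 + w/9 (s(w, V) = -(V - w)/9 = -V/9 + w/9)
Y = 137/5 (Y = -2/(-5) - 3/(-⅑*5 + (⅑)*4) = -2*(-⅕) - 3/(-5/9 + 4/9) = ⅖ - 3/(-⅑) = ⅖ - 3*(-9) = ⅖ + 27 = 137/5 ≈ 27.400)
d = -137 (d = (137/5)*(-5) = -137)
((19 + (d - 1*(-5)))*(17 - 28))² = ((19 + (-137 - 1*(-5)))*(17 - 28))² = ((19 + (-137 + 5))*(-11))² = ((19 - 132)*(-11))² = (-113*(-11))² = 1243² = 1545049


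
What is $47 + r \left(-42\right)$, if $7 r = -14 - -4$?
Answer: $107$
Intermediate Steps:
$r = - \frac{10}{7}$ ($r = \frac{-14 - -4}{7} = \frac{-14 + 4}{7} = \frac{1}{7} \left(-10\right) = - \frac{10}{7} \approx -1.4286$)
$47 + r \left(-42\right) = 47 - -60 = 47 + 60 = 107$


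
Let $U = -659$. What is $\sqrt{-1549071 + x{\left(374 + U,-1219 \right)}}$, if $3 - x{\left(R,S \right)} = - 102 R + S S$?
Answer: $i \sqrt{3064099} \approx 1750.5 i$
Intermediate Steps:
$x{\left(R,S \right)} = 3 - S^{2} + 102 R$ ($x{\left(R,S \right)} = 3 - \left(- 102 R + S S\right) = 3 - \left(- 102 R + S^{2}\right) = 3 - \left(S^{2} - 102 R\right) = 3 + \left(- S^{2} + 102 R\right) = 3 - S^{2} + 102 R$)
$\sqrt{-1549071 + x{\left(374 + U,-1219 \right)}} = \sqrt{-1549071 + \left(3 - \left(-1219\right)^{2} + 102 \left(374 - 659\right)\right)} = \sqrt{-1549071 + \left(3 - 1485961 + 102 \left(-285\right)\right)} = \sqrt{-1549071 - 1515028} = \sqrt{-3064099} = i \sqrt{3064099}$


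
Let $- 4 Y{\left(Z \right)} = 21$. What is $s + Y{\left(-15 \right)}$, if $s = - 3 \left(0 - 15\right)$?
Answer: $\frac{159}{4} \approx 39.75$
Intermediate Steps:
$Y{\left(Z \right)} = - \frac{21}{4}$ ($Y{\left(Z \right)} = \left(- \frac{1}{4}\right) 21 = - \frac{21}{4}$)
$s = 45$ ($s = - 3 \left(0 - 15\right) = \left(-3\right) \left(-15\right) = 45$)
$s + Y{\left(-15 \right)} = 45 - \frac{21}{4} = \frac{159}{4}$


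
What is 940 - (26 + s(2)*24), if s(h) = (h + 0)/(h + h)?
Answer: 902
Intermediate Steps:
s(h) = ½ (s(h) = h/((2*h)) = h*(1/(2*h)) = ½)
940 - (26 + s(2)*24) = 940 - (26 + (½)*24) = 940 - (26 + 12) = 940 - 1*38 = 940 - 38 = 902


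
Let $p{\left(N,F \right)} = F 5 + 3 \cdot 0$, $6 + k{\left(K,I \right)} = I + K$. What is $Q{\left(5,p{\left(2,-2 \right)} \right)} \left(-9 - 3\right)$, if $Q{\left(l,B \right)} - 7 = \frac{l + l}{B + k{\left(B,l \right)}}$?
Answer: $- \frac{548}{7} \approx -78.286$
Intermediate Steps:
$k{\left(K,I \right)} = -6 + I + K$ ($k{\left(K,I \right)} = -6 + \left(I + K\right) = -6 + I + K$)
$p{\left(N,F \right)} = 5 F$ ($p{\left(N,F \right)} = 5 F + 0 = 5 F$)
$Q{\left(l,B \right)} = 7 + \frac{2 l}{-6 + l + 2 B}$ ($Q{\left(l,B \right)} = 7 + \frac{l + l}{B + \left(-6 + l + B\right)} = 7 + \frac{2 l}{B + \left(-6 + B + l\right)} = 7 + \frac{2 l}{-6 + l + 2 B}$)
$Q{\left(5,p{\left(2,-2 \right)} \right)} \left(-9 - 3\right) = \frac{-42 + 9 \cdot 5 + 14 \cdot 5 \left(-2\right)}{-6 + 5 + 2 \cdot 5 \left(-2\right)} \left(-9 - 3\right) = \frac{-42 + 45 + 14 \left(-10\right)}{-6 + 5 + 2 \left(-10\right)} \left(-12\right) = \frac{-42 + 45 - 140}{-6 + 5 - 20} \left(-12\right) = \frac{1}{-21} \left(-137\right) \left(-12\right) = \left(- \frac{1}{21}\right) \left(-137\right) \left(-12\right) = \frac{137}{21} \left(-12\right) = - \frac{548}{7}$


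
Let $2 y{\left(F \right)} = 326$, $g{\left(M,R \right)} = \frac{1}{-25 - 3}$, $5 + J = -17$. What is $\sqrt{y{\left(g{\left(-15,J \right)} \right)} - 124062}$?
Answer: $i \sqrt{123899} \approx 351.99 i$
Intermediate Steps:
$J = -22$ ($J = -5 - 17 = -22$)
$g{\left(M,R \right)} = - \frac{1}{28}$ ($g{\left(M,R \right)} = \frac{1}{-28} = - \frac{1}{28}$)
$y{\left(F \right)} = 163$ ($y{\left(F \right)} = \frac{1}{2} \cdot 326 = 163$)
$\sqrt{y{\left(g{\left(-15,J \right)} \right)} - 124062} = \sqrt{163 - 124062} = \sqrt{-123899} = i \sqrt{123899}$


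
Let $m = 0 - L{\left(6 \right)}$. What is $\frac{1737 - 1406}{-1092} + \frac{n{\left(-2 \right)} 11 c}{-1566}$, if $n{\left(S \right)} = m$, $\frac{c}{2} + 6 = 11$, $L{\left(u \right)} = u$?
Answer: $\frac{11243}{95004} \approx 0.11834$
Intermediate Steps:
$c = 10$ ($c = -12 + 2 \cdot 11 = -12 + 22 = 10$)
$m = -6$ ($m = 0 - 6 = -6$)
$n{\left(S \right)} = -6$
$\frac{1737 - 1406}{-1092} + \frac{n{\left(-2 \right)} 11 c}{-1566} = \frac{1737 - 1406}{-1092} + \frac{\left(-6\right) 11 \cdot 10}{-1566} = \left(1737 - 1406\right) \left(- \frac{1}{1092}\right) + \left(-66\right) 10 \left(- \frac{1}{1566}\right) = 331 \left(- \frac{1}{1092}\right) - - \frac{110}{261} = - \frac{331}{1092} + \frac{110}{261} = \frac{11243}{95004}$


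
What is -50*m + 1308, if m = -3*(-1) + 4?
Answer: 958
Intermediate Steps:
m = 7 (m = 3 + 4 = 7)
-50*m + 1308 = -50*7 + 1308 = -350 + 1308 = 958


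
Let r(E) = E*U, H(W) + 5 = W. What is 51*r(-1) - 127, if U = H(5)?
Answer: -127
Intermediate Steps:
H(W) = -5 + W
U = 0 (U = -5 + 5 = 0)
r(E) = 0 (r(E) = E*0 = 0)
51*r(-1) - 127 = 51*0 - 127 = 0 - 127 = -127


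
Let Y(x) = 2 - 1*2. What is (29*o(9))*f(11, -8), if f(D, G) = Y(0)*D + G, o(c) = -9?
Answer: 2088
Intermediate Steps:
Y(x) = 0 (Y(x) = 2 - 2 = 0)
f(D, G) = G (f(D, G) = 0*D + G = 0 + G = G)
(29*o(9))*f(11, -8) = (29*(-9))*(-8) = -261*(-8) = 2088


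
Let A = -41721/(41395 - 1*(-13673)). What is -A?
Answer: 13907/18356 ≈ 0.75763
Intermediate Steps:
A = -13907/18356 (A = -41721/(41395 + 13673) = -41721/55068 = -41721*1/55068 = -13907/18356 ≈ -0.75763)
-A = -1*(-13907/18356) = 13907/18356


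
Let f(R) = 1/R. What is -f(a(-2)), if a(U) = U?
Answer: ½ ≈ 0.50000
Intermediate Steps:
-f(a(-2)) = -1/(-2) = -1*(-½) = ½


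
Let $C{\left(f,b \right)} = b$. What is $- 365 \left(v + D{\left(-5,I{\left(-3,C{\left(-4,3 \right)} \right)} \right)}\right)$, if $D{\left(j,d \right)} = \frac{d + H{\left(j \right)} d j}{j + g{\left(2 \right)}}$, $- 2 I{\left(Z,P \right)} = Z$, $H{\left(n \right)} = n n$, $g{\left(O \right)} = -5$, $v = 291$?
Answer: $-113004$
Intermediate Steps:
$H{\left(n \right)} = n^{2}$
$I{\left(Z,P \right)} = - \frac{Z}{2}$
$D{\left(j,d \right)} = \frac{d + d j^{3}}{-5 + j}$ ($D{\left(j,d \right)} = \frac{d + j^{2} d j}{j - 5} = \frac{d + d j^{2} j}{-5 + j} = \frac{d + d j^{3}}{-5 + j}$)
$- 365 \left(v + D{\left(-5,I{\left(-3,C{\left(-4,3 \right)} \right)} \right)}\right) = - 365 \left(291 + \frac{\left(- \frac{1}{2}\right) \left(-3\right) \left(1 + \left(-5\right)^{3}\right)}{-5 - 5}\right) = - 365 \left(291 + \frac{3 \left(1 - 125\right)}{2 \left(-10\right)}\right) = - 365 \left(291 + \frac{3}{2} \left(- \frac{1}{10}\right) \left(-124\right)\right) = - 365 \left(291 + \frac{93}{5}\right) = \left(-365\right) \frac{1548}{5} = -113004$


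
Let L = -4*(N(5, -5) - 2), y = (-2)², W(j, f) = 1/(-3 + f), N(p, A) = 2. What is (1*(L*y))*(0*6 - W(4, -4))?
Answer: 0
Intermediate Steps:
y = 4
L = 0 (L = -4*(2 - 2) = -4*0 = 0)
(1*(L*y))*(0*6 - W(4, -4)) = (1*(0*4))*(0*6 - 1/(-3 - 4)) = (1*0)*(0 - 1/(-7)) = 0*(0 - 1*(-⅐)) = 0*(0 + ⅐) = 0*(⅐) = 0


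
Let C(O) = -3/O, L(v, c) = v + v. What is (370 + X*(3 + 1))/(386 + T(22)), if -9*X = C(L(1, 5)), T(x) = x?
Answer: 139/153 ≈ 0.90850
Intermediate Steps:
L(v, c) = 2*v
X = ⅙ (X = -(-1)/(3*(2*1)) = -(-1)/(3*2) = -⅑*(-3/2) = ⅙ ≈ 0.16667)
(370 + X*(3 + 1))/(386 + T(22)) = (370 + (3 + 1)/6)/(386 + 22) = (370 + (⅙)*4)/408 = (370 + ⅔)*(1/408) = (1112/3)*(1/408) = 139/153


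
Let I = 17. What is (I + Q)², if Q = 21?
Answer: 1444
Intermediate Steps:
(I + Q)² = (17 + 21)² = 38² = 1444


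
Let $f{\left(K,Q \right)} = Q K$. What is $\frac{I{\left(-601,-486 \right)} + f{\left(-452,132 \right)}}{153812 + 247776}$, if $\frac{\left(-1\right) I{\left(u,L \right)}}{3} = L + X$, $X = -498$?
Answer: $- \frac{14178}{100397} \approx -0.14122$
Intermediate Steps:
$I{\left(u,L \right)} = 1494 - 3 L$ ($I{\left(u,L \right)} = - 3 \left(L - 498\right) = - 3 \left(-498 + L\right) = 1494 - 3 L$)
$f{\left(K,Q \right)} = K Q$
$\frac{I{\left(-601,-486 \right)} + f{\left(-452,132 \right)}}{153812 + 247776} = \frac{\left(1494 - -1458\right) - 59664}{153812 + 247776} = \frac{\left(1494 + 1458\right) - 59664}{401588} = \left(2952 - 59664\right) \frac{1}{401588} = \left(-56712\right) \frac{1}{401588} = - \frac{14178}{100397}$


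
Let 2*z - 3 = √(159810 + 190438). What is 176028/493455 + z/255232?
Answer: 29952479119/83963671040 + √87562/255232 ≈ 0.35789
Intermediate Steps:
z = 3/2 + √87562 (z = 3/2 + √(159810 + 190438)/2 = 3/2 + √350248/2 = 3/2 + (2*√87562)/2 = 3/2 + √87562 ≈ 297.41)
176028/493455 + z/255232 = 176028/493455 + (3/2 + √87562)/255232 = 176028*(1/493455) + (3/2 + √87562)*(1/255232) = 58676/164485 + (3/510464 + √87562/255232) = 29952479119/83963671040 + √87562/255232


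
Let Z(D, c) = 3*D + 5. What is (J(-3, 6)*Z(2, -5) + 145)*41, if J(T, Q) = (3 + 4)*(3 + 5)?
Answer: 31201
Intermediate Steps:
Z(D, c) = 5 + 3*D
J(T, Q) = 56 (J(T, Q) = 7*8 = 56)
(J(-3, 6)*Z(2, -5) + 145)*41 = (56*(5 + 3*2) + 145)*41 = (56*(5 + 6) + 145)*41 = (56*11 + 145)*41 = (616 + 145)*41 = 761*41 = 31201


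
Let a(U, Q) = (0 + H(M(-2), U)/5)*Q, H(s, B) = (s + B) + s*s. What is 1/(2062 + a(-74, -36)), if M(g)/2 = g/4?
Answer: 5/12974 ≈ 0.00038539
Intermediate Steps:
M(g) = g/2 (M(g) = 2*(g/4) = g/2)
H(s, B) = B + s + s**2 (H(s, B) = (B + s) + s**2 = B + s + s**2)
a(U, Q) = Q*U/5 (a(U, Q) = (0 + (U + (1/2)*(-2) + ((1/2)*(-2))**2)/5)*Q = (0 + (U - 1 + (-1)**2)*(1/5))*Q = (0 + (U - 1 + 1)*(1/5))*Q = (0 + U*(1/5))*Q = (0 + U/5)*Q = (U/5)*Q = Q*U/5)
1/(2062 + a(-74, -36)) = 1/(2062 + (1/5)*(-36)*(-74)) = 1/(2062 + 2664/5) = 1/(12974/5) = 5/12974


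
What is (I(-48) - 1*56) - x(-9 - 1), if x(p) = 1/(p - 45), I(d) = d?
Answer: -5719/55 ≈ -103.98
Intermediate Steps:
x(p) = 1/(-45 + p)
(I(-48) - 1*56) - x(-9 - 1) = (-48 - 1*56) - 1/(-45 + (-9 - 1)) = (-48 - 56) - 1/(-45 - 10) = -104 - 1/(-55) = -104 - 1*(-1/55) = -104 + 1/55 = -5719/55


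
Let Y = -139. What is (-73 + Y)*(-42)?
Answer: 8904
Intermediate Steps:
(-73 + Y)*(-42) = (-73 - 139)*(-42) = -212*(-42) = 8904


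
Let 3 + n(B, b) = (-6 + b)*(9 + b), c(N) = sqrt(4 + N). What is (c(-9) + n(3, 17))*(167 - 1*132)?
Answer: 9905 + 35*I*sqrt(5) ≈ 9905.0 + 78.262*I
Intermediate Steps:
n(B, b) = -3 + (-6 + b)*(9 + b)
(c(-9) + n(3, 17))*(167 - 1*132) = (sqrt(4 - 9) + (-57 + 17**2 + 3*17))*(167 - 1*132) = (sqrt(-5) + (-57 + 289 + 51))*(167 - 132) = (I*sqrt(5) + 283)*35 = (283 + I*sqrt(5))*35 = 9905 + 35*I*sqrt(5)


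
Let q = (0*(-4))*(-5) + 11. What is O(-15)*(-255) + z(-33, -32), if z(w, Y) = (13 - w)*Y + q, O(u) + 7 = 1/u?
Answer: 341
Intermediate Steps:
O(u) = -7 + 1/u
q = 11 (q = 0*(-5) + 11 = 0 + 11 = 11)
z(w, Y) = 11 + Y*(13 - w) (z(w, Y) = (13 - w)*Y + 11 = Y*(13 - w) + 11 = 11 + Y*(13 - w))
O(-15)*(-255) + z(-33, -32) = (-7 + 1/(-15))*(-255) + (11 + 13*(-32) - 1*(-32)*(-33)) = (-7 - 1/15)*(-255) + (11 - 416 - 1056) = -106/15*(-255) - 1461 = 1802 - 1461 = 341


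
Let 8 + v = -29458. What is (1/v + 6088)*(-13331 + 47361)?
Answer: 3052303954105/14733 ≈ 2.0717e+8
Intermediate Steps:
v = -29466 (v = -8 - 29458 = -29466)
(1/v + 6088)*(-13331 + 47361) = (1/(-29466) + 6088)*(-13331 + 47361) = (-1/29466 + 6088)*34030 = (179389007/29466)*34030 = 3052303954105/14733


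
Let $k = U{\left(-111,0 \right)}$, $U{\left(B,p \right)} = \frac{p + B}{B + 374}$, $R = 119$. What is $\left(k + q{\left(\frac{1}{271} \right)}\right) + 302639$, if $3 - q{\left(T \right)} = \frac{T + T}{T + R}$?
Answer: $\frac{1283465101612}{4240875} \approx 3.0264 \cdot 10^{5}$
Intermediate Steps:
$q{\left(T \right)} = 3 - \frac{2 T}{119 + T}$ ($q{\left(T \right)} = 3 - \frac{T + T}{T + 119} = 3 - \frac{2 T}{119 + T}$)
$U{\left(B,p \right)} = \frac{B + p}{374 + B}$
$k = - \frac{111}{263}$ ($k = \frac{-111 + 0}{374 - 111} = \frac{1}{263} \left(-111\right) = - \frac{111}{263} \approx -0.42205$)
$\left(k + q{\left(\frac{1}{271} \right)}\right) + 302639 = \left(- \frac{111}{263} + \frac{357 + \frac{1}{271}}{119 + \frac{1}{271}}\right) + 302639 = \left(- \frac{111}{263} + \frac{1}{\frac{32250}{271}} \cdot \frac{96748}{271}\right) + 302639 = \left(- \frac{111}{263} + \frac{271}{32250} \cdot \frac{96748}{271}\right) + 302639 = \left(- \frac{111}{263} + \frac{48374}{16125}\right) + 302639 = \frac{10932487}{4240875} + 302639 = \frac{1283465101612}{4240875}$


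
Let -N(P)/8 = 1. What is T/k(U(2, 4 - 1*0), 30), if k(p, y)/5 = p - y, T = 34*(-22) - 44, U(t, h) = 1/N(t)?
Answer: 6336/1205 ≈ 5.2581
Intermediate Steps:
N(P) = -8 (N(P) = -8*1 = -8)
U(t, h) = -⅛ (U(t, h) = 1/(-8) = -⅛)
T = -792 (T = -748 - 44 = -792)
k(p, y) = -5*y + 5*p (k(p, y) = 5*(p - y) = -5*y + 5*p)
T/k(U(2, 4 - 1*0), 30) = -792/(-5*30 + 5*(-⅛)) = -792/(-150 - 5/8) = -792/(-1205/8) = -792*(-8/1205) = 6336/1205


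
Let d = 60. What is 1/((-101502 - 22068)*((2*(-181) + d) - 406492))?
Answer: 1/50267534580 ≈ 1.9894e-11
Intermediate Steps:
1/((-101502 - 22068)*((2*(-181) + d) - 406492)) = 1/((-101502 - 22068)*((2*(-181) + 60) - 406492)) = 1/(-123570*((-362 + 60) - 406492)) = 1/(-123570*(-302 - 406492)) = 1/(-123570*(-406794)) = 1/50267534580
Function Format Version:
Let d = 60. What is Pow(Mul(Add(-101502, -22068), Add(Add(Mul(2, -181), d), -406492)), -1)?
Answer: Rational(1, 50267534580) ≈ 1.9894e-11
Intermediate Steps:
Pow(Mul(Add(-101502, -22068), Add(Add(Mul(2, -181), d), -406492)), -1) = Pow(Mul(Add(-101502, -22068), Add(Add(Mul(2, -181), 60), -406492)), -1) = Pow(Mul(-123570, Add(Add(-362, 60), -406492)), -1) = Pow(Mul(-123570, Add(-302, -406492)), -1) = Pow(Mul(-123570, -406794), -1) = Pow(50267534580, -1) = Rational(1, 50267534580)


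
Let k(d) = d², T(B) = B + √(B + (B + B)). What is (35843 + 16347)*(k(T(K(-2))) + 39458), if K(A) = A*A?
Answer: 2060774340 + 835040*√3 ≈ 2.0622e+9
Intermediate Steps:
K(A) = A²
T(B) = B + √3*√B (T(B) = B + √(B + 2*B) = B + √(3*B) = B + √3*√B)
(35843 + 16347)*(k(T(K(-2))) + 39458) = (35843 + 16347)*(((-2)² + √3*√((-2)²))² + 39458) = 52190*((4 + √3*√4)² + 39458) = 52190*((4 + √3*2)² + 39458) = 52190*((4 + 2*√3)² + 39458) = 52190*(39458 + (4 + 2*√3)²) = 2059313020 + 52190*(4 + 2*√3)²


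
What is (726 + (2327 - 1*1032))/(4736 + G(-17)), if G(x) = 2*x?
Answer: 2021/4702 ≈ 0.42982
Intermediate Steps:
(726 + (2327 - 1*1032))/(4736 + G(-17)) = (726 + (2327 - 1*1032))/(4736 + 2*(-17)) = (726 + (2327 - 1032))/(4736 - 34) = (726 + 1295)/4702 = 2021*(1/4702) = 2021/4702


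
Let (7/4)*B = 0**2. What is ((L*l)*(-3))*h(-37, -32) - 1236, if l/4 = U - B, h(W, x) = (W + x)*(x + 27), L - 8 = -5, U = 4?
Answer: -50916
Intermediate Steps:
L = 3 (L = 8 - 5 = 3)
B = 0 (B = (4/7)*0**2 = (4/7)*0 = 0)
h(W, x) = (27 + x)*(W + x) (h(W, x) = (W + x)*(27 + x) = (27 + x)*(W + x))
l = 16 (l = 4*(4 - 1*0) = 4*(4 + 0) = 4*4 = 16)
((L*l)*(-3))*h(-37, -32) - 1236 = ((3*16)*(-3))*((-32)**2 + 27*(-37) + 27*(-32) - 37*(-32)) - 1236 = (48*(-3))*(1024 - 999 - 864 + 1184) - 1236 = -144*345 - 1236 = -49680 - 1236 = -50916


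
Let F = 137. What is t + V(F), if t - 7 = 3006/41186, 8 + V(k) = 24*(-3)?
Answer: -1501786/20593 ≈ -72.927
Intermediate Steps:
V(k) = -80 (V(k) = -8 + 24*(-3) = -8 - 72 = -80)
t = 145654/20593 (t = 7 + 3006/41186 = 7 + 3006*(1/41186) = 7 + 1503/20593 = 145654/20593 ≈ 7.0730)
t + V(F) = 145654/20593 - 80 = -1501786/20593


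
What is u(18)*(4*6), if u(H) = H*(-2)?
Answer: -864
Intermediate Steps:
u(H) = -2*H
u(18)*(4*6) = (-2*18)*(4*6) = -36*24 = -864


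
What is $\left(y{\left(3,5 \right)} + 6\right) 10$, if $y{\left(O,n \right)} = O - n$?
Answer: $40$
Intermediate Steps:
$\left(y{\left(3,5 \right)} + 6\right) 10 = \left(\left(3 - 5\right) + 6\right) 10 = \left(-2 + 6\right) 10 = 4 \cdot 10 = 40$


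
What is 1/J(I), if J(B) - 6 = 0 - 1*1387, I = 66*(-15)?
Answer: -1/1381 ≈ -0.00072411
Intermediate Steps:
I = -990
J(B) = -1381 (J(B) = 6 + (0 - 1*1387) = 6 + (0 - 1387) = 6 - 1387 = -1381)
1/J(I) = 1/(-1381) = -1/1381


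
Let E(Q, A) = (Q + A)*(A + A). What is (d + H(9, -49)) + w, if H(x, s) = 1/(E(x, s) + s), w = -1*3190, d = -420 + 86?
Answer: -13641403/3871 ≈ -3524.0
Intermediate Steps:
d = -334
E(Q, A) = 2*A*(A + Q) (E(Q, A) = (A + Q)*(2*A) = 2*A*(A + Q))
w = -3190
H(x, s) = 1/(s + 2*s*(s + x)) (H(x, s) = 1/(2*s*(s + x) + s) = 1/(s + 2*s*(s + x)))
(d + H(9, -49)) + w = (-334 + 1/((-49)*(1 + 2*(-49) + 2*9))) - 3190 = (-334 - 1/(49*(1 - 98 + 18))) - 3190 = (-334 - 1/49/(-79)) - 3190 = (-334 - 1/49*(-1/79)) - 3190 = (-334 + 1/3871) - 3190 = -1292913/3871 - 3190 = -13641403/3871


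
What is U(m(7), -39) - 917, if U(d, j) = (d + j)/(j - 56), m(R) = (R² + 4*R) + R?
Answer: -17432/19 ≈ -917.47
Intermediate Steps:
m(R) = R² + 5*R
U(d, j) = (d + j)/(-56 + j)
U(m(7), -39) - 917 = (7*(5 + 7) - 39)/(-56 - 39) - 917 = (7*12 - 39)/(-95) - 917 = -(84 - 39)/95 - 917 = -1/95*45 - 917 = -9/19 - 917 = -17432/19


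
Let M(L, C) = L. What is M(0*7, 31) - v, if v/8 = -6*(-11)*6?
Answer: -3168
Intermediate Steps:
v = 3168 (v = 8*(-6*(-11)*6) = 8*(66*6) = 8*396 = 3168)
M(0*7, 31) - v = 0*7 - 1*3168 = 0 - 3168 = -3168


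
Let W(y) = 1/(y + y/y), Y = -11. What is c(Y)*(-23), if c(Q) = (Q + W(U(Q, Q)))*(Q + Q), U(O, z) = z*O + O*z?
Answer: -1352032/243 ≈ -5563.9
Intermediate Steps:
U(O, z) = 2*O*z (U(O, z) = O*z + O*z = 2*O*z)
W(y) = 1/(1 + y) (W(y) = 1/(y + 1) = 1/(1 + y))
c(Q) = 2*Q*(Q + 1/(1 + 2*Q**2)) (c(Q) = (Q + 1/(1 + 2*Q*Q))*(Q + Q) = (Q + 1/(1 + 2*Q**2))*(2*Q) = 2*Q*(Q + 1/(1 + 2*Q**2)))
c(Y)*(-23) = (2*(-11)*(1 - 11 + 2*(-11)**3)/(1 + 2*(-11)**2))*(-23) = (2*(-11)*(1 - 11 + 2*(-1331))/(1 + 2*121))*(-23) = (2*(-11)*(1 - 11 - 2662)/(1 + 242))*(-23) = (2*(-11)*(-2672)/243)*(-23) = (2*(-11)*(1/243)*(-2672))*(-23) = (58784/243)*(-23) = -1352032/243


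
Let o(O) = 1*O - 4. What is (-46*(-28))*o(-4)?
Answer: -10304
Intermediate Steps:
o(O) = -4 + O (o(O) = O - 4 = -4 + O)
(-46*(-28))*o(-4) = (-46*(-28))*(-4 - 4) = 1288*(-8) = -10304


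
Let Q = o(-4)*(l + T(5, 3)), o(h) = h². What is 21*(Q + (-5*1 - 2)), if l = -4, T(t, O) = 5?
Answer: 189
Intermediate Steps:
Q = 16 (Q = (-4)²*(-4 + 5) = 16*1 = 16)
21*(Q + (-5*1 - 2)) = 21*(16 + (-5*1 - 2)) = 21*(16 + (-5 - 2)) = 21*(16 - 7) = 21*9 = 189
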